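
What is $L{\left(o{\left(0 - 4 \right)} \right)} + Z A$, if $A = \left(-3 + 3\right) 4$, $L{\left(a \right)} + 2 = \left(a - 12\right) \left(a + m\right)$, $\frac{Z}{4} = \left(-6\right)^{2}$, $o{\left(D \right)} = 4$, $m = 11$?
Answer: $-122$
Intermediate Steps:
$Z = 144$ ($Z = 4 \left(-6\right)^{2} = 4 \cdot 36 = 144$)
$L{\left(a \right)} = -2 + \left(-12 + a\right) \left(11 + a\right)$ ($L{\left(a \right)} = -2 + \left(a - 12\right) \left(a + 11\right) = -2 + \left(-12 + a\right) \left(11 + a\right)$)
$A = 0$ ($A = 0 \cdot 4 = 0$)
$L{\left(o{\left(0 - 4 \right)} \right)} + Z A = \left(-134 + 4^{2} - 4\right) + 144 \cdot 0 = \left(-134 + 16 - 4\right) + 0 = -122 + 0 = -122$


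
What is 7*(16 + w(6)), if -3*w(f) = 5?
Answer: 301/3 ≈ 100.33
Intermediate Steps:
w(f) = -5/3 (w(f) = -⅓*5 = -5/3)
7*(16 + w(6)) = 7*(16 - 5/3) = 7*(43/3) = 301/3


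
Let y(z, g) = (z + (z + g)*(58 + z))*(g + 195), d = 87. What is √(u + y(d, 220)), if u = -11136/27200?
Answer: 2*√33433379698/85 ≈ 4302.3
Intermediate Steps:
u = -174/425 (u = -11136*1/27200 = -174/425 ≈ -0.40941)
y(z, g) = (195 + g)*(z + (58 + z)*(g + z)) (y(z, g) = (z + (g + z)*(58 + z))*(195 + g) = (z + (58 + z)*(g + z))*(195 + g) = (195 + g)*(z + (58 + z)*(g + z)))
√(u + y(d, 220)) = √(-174/425 + (58*220² + 195*87² + 11310*220 + 11505*87 + 220*87² + 87*220² + 254*220*87)) = √(-174/425 + (58*48400 + 195*7569 + 2488200 + 1000935 + 220*7569 + 87*48400 + 4861560)) = √(-174/425 + (2807200 + 1475955 + 2488200 + 1000935 + 1665180 + 4210800 + 4861560)) = √(-174/425 + 18509830) = √(7866677576/425) = 2*√33433379698/85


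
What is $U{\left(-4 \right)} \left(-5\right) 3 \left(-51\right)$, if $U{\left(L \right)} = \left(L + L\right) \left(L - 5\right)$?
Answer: $55080$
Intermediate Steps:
$U{\left(L \right)} = 2 L \left(-5 + L\right)$
$U{\left(-4 \right)} \left(-5\right) 3 \left(-51\right) = 2 \left(-4\right) \left(-5 - 4\right) \left(-5\right) 3 \left(-51\right) = 2 \left(-4\right) \left(-9\right) \left(-5\right) 3 \left(-51\right) = 72 \left(-5\right) 3 \left(-51\right) = \left(-360\right) 3 \left(-51\right) = \left(-1080\right) \left(-51\right) = 55080$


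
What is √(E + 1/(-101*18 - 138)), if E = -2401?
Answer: I*√2296518573/978 ≈ 49.0*I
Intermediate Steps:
√(E + 1/(-101*18 - 138)) = √(-2401 + 1/(-101*18 - 138)) = √(-2401 + 1/(-1818 - 138)) = √(-2401 + 1/(-1956)) = √(-2401 - 1/1956) = √(-4696357/1956) = I*√2296518573/978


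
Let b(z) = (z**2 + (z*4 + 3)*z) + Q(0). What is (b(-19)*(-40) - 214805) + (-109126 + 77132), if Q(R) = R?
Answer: -316719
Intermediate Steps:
b(z) = z**2 + z*(3 + 4*z) (b(z) = (z**2 + (z*4 + 3)*z) + 0 = (z**2 + (4*z + 3)*z) + 0 = (z**2 + (3 + 4*z)*z) + 0 = (z**2 + z*(3 + 4*z)) + 0 = z**2 + z*(3 + 4*z))
(b(-19)*(-40) - 214805) + (-109126 + 77132) = (-19*(3 + 5*(-19))*(-40) - 214805) + (-109126 + 77132) = (-19*(3 - 95)*(-40) - 214805) - 31994 = (-19*(-92)*(-40) - 214805) - 31994 = (1748*(-40) - 214805) - 31994 = (-69920 - 214805) - 31994 = -284725 - 31994 = -316719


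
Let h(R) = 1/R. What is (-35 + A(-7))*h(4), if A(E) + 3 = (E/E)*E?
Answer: -45/4 ≈ -11.250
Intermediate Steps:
A(E) = -3 + E (A(E) = -3 + (E/E)*E = -3 + 1*E = -3 + E)
(-35 + A(-7))*h(4) = (-35 + (-3 - 7))/4 = (-35 - 10)*(1/4) = -45*1/4 = -45/4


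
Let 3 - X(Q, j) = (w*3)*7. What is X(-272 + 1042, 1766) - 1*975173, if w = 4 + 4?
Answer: -975338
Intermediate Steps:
w = 8
X(Q, j) = -165 (X(Q, j) = 3 - 8*3*7 = 3 - 24*7 = 3 - 1*168 = 3 - 168 = -165)
X(-272 + 1042, 1766) - 1*975173 = -165 - 1*975173 = -165 - 975173 = -975338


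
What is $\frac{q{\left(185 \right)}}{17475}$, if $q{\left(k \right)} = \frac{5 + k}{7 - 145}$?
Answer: $- \frac{19}{241155} \approx -7.8787 \cdot 10^{-5}$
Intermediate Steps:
$q{\left(k \right)} = - \frac{5}{138} - \frac{k}{138}$ ($q{\left(k \right)} = \frac{5 + k}{-138} = \left(5 + k\right) \left(- \frac{1}{138}\right) = - \frac{5}{138} - \frac{k}{138}$)
$\frac{q{\left(185 \right)}}{17475} = \frac{- \frac{5}{138} - \frac{185}{138}}{17475} = \left(- \frac{5}{138} - \frac{185}{138}\right) \frac{1}{17475} = \left(- \frac{95}{69}\right) \frac{1}{17475} = - \frac{19}{241155}$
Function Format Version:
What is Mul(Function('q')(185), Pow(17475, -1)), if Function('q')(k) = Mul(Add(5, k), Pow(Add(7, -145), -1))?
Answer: Rational(-19, 241155) ≈ -7.8787e-5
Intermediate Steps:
Function('q')(k) = Add(Rational(-5, 138), Mul(Rational(-1, 138), k)) (Function('q')(k) = Mul(Add(5, k), Pow(-138, -1)) = Mul(Add(5, k), Rational(-1, 138)) = Add(Rational(-5, 138), Mul(Rational(-1, 138), k)))
Mul(Function('q')(185), Pow(17475, -1)) = Mul(Add(Rational(-5, 138), Mul(Rational(-1, 138), 185)), Pow(17475, -1)) = Mul(Add(Rational(-5, 138), Rational(-185, 138)), Rational(1, 17475)) = Mul(Rational(-95, 69), Rational(1, 17475)) = Rational(-19, 241155)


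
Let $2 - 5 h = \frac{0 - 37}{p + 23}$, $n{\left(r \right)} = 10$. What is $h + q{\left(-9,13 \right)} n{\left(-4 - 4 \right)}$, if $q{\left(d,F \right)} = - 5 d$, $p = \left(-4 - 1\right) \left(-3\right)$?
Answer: $\frac{85613}{190} \approx 450.59$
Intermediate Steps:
$p = 15$ ($p = \left(-5\right) \left(-3\right) = 15$)
$h = \frac{113}{190}$ ($h = \frac{2}{5} - \frac{\left(0 - 37\right) \frac{1}{15 + 23}}{5} = \frac{2}{5} - \frac{\left(-37\right) \frac{1}{38}}{5} = \frac{2}{5} - - \frac{37}{190} = \frac{2}{5} + \frac{37}{190} = \frac{113}{190} \approx 0.59474$)
$h + q{\left(-9,13 \right)} n{\left(-4 - 4 \right)} = \frac{113}{190} + \left(-5\right) \left(-9\right) 10 = \frac{113}{190} + 45 \cdot 10 = \frac{113}{190} + 450 = \frac{85613}{190}$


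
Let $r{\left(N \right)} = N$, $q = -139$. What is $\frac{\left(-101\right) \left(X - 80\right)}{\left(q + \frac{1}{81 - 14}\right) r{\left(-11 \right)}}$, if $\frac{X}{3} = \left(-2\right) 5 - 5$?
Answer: $\frac{845875}{102432} \approx 8.2579$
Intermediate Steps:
$X = -45$ ($X = 3 \left(\left(-2\right) 5 - 5\right) = 3 \left(-10 - 5\right) = 3 \left(-15\right) = -45$)
$\frac{\left(-101\right) \left(X - 80\right)}{\left(q + \frac{1}{81 - 14}\right) r{\left(-11 \right)}} = \frac{\left(-101\right) \left(-45 - 80\right)}{\left(-139 + \frac{1}{81 - 14}\right) \left(-11\right)} = \frac{\left(-101\right) \left(-125\right)}{\left(-139 + \frac{1}{67}\right) \left(-11\right)} = \frac{12625}{\left(-139 + \frac{1}{67}\right) \left(-11\right)} = \frac{12625}{\left(- \frac{9312}{67}\right) \left(-11\right)} = \frac{12625}{\frac{102432}{67}} = 12625 \cdot \frac{67}{102432} = \frac{845875}{102432}$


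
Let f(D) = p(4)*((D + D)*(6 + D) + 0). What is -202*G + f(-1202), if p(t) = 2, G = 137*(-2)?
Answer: 5805716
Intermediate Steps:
G = -274
f(D) = 4*D*(6 + D) (f(D) = 2*((D + D)*(6 + D) + 0) = 2*((2*D)*(6 + D) + 0) = 2*(2*D*(6 + D) + 0) = 2*(2*D*(6 + D)) = 4*D*(6 + D))
-202*G + f(-1202) = -202*(-274) + 4*(-1202)*(6 - 1202) = 55348 + 4*(-1202)*(-1196) = 55348 + 5750368 = 5805716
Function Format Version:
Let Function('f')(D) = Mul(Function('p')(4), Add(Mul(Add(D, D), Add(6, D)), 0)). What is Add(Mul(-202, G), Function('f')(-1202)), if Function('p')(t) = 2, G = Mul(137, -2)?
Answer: 5805716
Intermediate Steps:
G = -274
Function('f')(D) = Mul(4, D, Add(6, D)) (Function('f')(D) = Mul(2, Add(Mul(Add(D, D), Add(6, D)), 0)) = Mul(2, Add(Mul(Mul(2, D), Add(6, D)), 0)) = Mul(2, Add(Mul(2, D, Add(6, D)), 0)) = Mul(2, Mul(2, D, Add(6, D))) = Mul(4, D, Add(6, D)))
Add(Mul(-202, G), Function('f')(-1202)) = Add(Mul(-202, -274), Mul(4, -1202, Add(6, -1202))) = Add(55348, Mul(4, -1202, -1196)) = Add(55348, 5750368) = 5805716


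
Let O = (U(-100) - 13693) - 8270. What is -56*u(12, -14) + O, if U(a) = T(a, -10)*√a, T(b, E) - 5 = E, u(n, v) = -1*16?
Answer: -21067 - 50*I ≈ -21067.0 - 50.0*I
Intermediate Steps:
u(n, v) = -16
T(b, E) = 5 + E
U(a) = -5*√a (U(a) = (5 - 10)*√a = -5*√a)
O = -21963 - 50*I (O = (-50*I - 13693) - 8270 = (-13693 - 50*I) - 8270 = -21963 - 50*I ≈ -21963.0 - 50.0*I)
-56*u(12, -14) + O = -56*(-16) + (-21963 - 50*I) = 896 + (-21963 - 50*I) = -21067 - 50*I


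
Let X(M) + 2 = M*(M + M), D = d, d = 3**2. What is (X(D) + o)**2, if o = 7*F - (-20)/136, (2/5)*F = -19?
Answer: 8584900/289 ≈ 29706.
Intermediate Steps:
F = -95/2 (F = (5/2)*(-19) = -95/2 ≈ -47.500)
d = 9
D = 9
X(M) = -2 + 2*M**2 (X(M) = -2 + M*(M + M) = -2 + M*(2*M) = -2 + 2*M**2)
o = -5650/17 (o = 7*(-95/2) - (-20)/136 = -665/2 - (-20)/136 = -665/2 - 1*(-5/34) = -665/2 + 5/34 = -5650/17 ≈ -332.35)
(X(D) + o)**2 = ((-2 + 2*9**2) - 5650/17)**2 = ((-2 + 2*81) - 5650/17)**2 = ((-2 + 162) - 5650/17)**2 = (160 - 5650/17)**2 = (-2930/17)**2 = 8584900/289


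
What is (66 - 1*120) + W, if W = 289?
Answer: 235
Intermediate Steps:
(66 - 1*120) + W = (66 - 1*120) + 289 = (66 - 120) + 289 = -54 + 289 = 235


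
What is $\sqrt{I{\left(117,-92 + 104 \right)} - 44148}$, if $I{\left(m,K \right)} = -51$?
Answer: $3 i \sqrt{4911} \approx 210.24 i$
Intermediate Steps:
$\sqrt{I{\left(117,-92 + 104 \right)} - 44148} = \sqrt{-51 - 44148} = \sqrt{-44199} = 3 i \sqrt{4911}$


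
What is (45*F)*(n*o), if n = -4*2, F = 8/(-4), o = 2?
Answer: 1440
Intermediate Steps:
F = -2 (F = 8*(-¼) = -2)
n = -8
(45*F)*(n*o) = (45*(-2))*(-8*2) = -90*(-16) = 1440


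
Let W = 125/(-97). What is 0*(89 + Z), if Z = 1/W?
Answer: 0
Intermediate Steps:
W = -125/97 (W = 125*(-1/97) = -125/97 ≈ -1.2887)
Z = -97/125 (Z = 1/(-125/97) = -97/125 ≈ -0.77600)
0*(89 + Z) = 0*(89 - 97/125) = 0*(11028/125) = 0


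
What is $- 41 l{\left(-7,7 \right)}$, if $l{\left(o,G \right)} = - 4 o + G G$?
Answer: $-3157$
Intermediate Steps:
$l{\left(o,G \right)} = G^{2} - 4 o$ ($l{\left(o,G \right)} = - 4 o + G^{2} = G^{2} - 4 o$)
$- 41 l{\left(-7,7 \right)} = - 41 \left(7^{2} - -28\right) = - 41 \left(49 + 28\right) = \left(-41\right) 77 = -3157$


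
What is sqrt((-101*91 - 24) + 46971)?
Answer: 2*sqrt(9439) ≈ 194.31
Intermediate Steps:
sqrt((-101*91 - 24) + 46971) = sqrt((-9191 - 24) + 46971) = sqrt(-9215 + 46971) = sqrt(37756) = 2*sqrt(9439)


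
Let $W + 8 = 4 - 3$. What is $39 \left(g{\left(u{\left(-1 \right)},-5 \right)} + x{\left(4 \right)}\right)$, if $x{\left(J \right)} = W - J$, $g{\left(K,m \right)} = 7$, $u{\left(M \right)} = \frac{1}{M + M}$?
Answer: $-156$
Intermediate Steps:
$u{\left(M \right)} = \frac{1}{2 M}$
$W = -7$ ($W = -8 + \left(4 - 3\right) = -8 + 1 = -7$)
$x{\left(J \right)} = -7 - J$
$39 \left(g{\left(u{\left(-1 \right)},-5 \right)} + x{\left(4 \right)}\right) = 39 \left(7 - 11\right) = 39 \left(-4\right) = -156$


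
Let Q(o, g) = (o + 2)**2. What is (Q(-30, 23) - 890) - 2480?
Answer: -2586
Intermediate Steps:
Q(o, g) = (2 + o)**2
(Q(-30, 23) - 890) - 2480 = ((2 - 30)**2 - 890) - 2480 = ((-28)**2 - 890) - 2480 = (784 - 890) - 2480 = -106 - 2480 = -2586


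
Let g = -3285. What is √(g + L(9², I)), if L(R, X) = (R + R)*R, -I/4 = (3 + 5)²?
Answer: 3*√1093 ≈ 99.182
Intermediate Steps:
I = -256 (I = -4*(3 + 5)² = -4*8² = -4*64 = -256)
L(R, X) = 2*R² (L(R, X) = (2*R)*R = 2*R²)
√(g + L(9², I)) = √(-3285 + 2*(9²)²) = √(-3285 + 2*81²) = √(-3285 + 2*6561) = √(-3285 + 13122) = √9837 = 3*√1093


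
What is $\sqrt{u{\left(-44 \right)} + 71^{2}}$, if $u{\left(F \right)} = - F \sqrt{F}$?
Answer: $\sqrt{5041 + 88 i \sqrt{11}} \approx 71.03 + 2.0545 i$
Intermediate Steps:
$u{\left(F \right)} = - F^{\frac{3}{2}}$
$\sqrt{u{\left(-44 \right)} + 71^{2}} = \sqrt{- \left(-44\right)^{\frac{3}{2}} + 71^{2}} = \sqrt{- \left(-88\right) i \sqrt{11} + 5041} = \sqrt{88 i \sqrt{11} + 5041} = \sqrt{5041 + 88 i \sqrt{11}}$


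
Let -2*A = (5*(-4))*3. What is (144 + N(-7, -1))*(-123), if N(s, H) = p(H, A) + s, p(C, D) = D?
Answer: -20541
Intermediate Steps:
A = 30 (A = -5*(-4)*3/2 = -(-10)*3 = -½*(-60) = 30)
N(s, H) = 30 + s
(144 + N(-7, -1))*(-123) = (144 + (30 - 7))*(-123) = (144 + 23)*(-123) = 167*(-123) = -20541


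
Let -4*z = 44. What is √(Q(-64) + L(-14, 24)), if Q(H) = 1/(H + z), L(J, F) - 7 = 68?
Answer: 2*√4218/15 ≈ 8.6595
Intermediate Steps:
z = -11 (z = -¼*44 = -11)
L(J, F) = 75 (L(J, F) = 7 + 68 = 75)
Q(H) = 1/(-11 + H) (Q(H) = 1/(H - 11) = 1/(-11 + H))
√(Q(-64) + L(-14, 24)) = √(1/(-11 - 64) + 75) = √(1/(-75) + 75) = √(-1/75 + 75) = √(5624/75) = 2*√4218/15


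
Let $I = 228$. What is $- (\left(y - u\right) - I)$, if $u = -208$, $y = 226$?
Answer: $-206$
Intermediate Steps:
$- (\left(y - u\right) - I) = - (\left(226 - -208\right) - 228) = - (\left(226 + 208\right) - 228) = - (434 - 228) = \left(-1\right) 206 = -206$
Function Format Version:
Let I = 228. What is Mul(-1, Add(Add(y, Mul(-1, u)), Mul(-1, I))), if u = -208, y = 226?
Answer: -206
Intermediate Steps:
Mul(-1, Add(Add(y, Mul(-1, u)), Mul(-1, I))) = Mul(-1, Add(Add(226, Mul(-1, -208)), Mul(-1, 228))) = Mul(-1, Add(Add(226, 208), -228)) = Mul(-1, Add(434, -228)) = Mul(-1, 206) = -206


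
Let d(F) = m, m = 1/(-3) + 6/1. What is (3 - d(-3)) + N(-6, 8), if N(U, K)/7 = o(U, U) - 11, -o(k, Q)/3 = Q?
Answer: 139/3 ≈ 46.333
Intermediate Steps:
o(k, Q) = -3*Q
m = 17/3 (m = 1*(-⅓) + 6*1 = -⅓ + 6 = 17/3 ≈ 5.6667)
d(F) = 17/3
N(U, K) = -77 - 21*U (N(U, K) = 7*(-3*U - 11) = 7*(-11 - 3*U) = -77 - 21*U)
(3 - d(-3)) + N(-6, 8) = (3 - 1*17/3) + (-77 - 21*(-6)) = (3 - 17/3) + (-77 + 126) = -8/3 + 49 = 139/3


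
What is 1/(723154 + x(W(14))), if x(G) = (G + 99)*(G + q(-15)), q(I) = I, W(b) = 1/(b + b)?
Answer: 784/565790849 ≈ 1.3857e-6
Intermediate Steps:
W(b) = 1/(2*b)
x(G) = (-15 + G)*(99 + G) (x(G) = (G + 99)*(G - 15) = (99 + G)*(-15 + G) = (-15 + G)*(99 + G))
1/(723154 + x(W(14))) = 1/(723154 + (-1485 + ((½)/14)² + 84*((½)/14))) = 1/(723154 + (-1485 + ((½)*(1/14))² + 84*((½)*(1/14)))) = 1/(723154 + (-1485 + (1/28)² + 84*(1/28))) = 1/(723154 + (-1485 + 1/784 + 3)) = 1/(723154 - 1161887/784) = 1/(565790849/784) = 784/565790849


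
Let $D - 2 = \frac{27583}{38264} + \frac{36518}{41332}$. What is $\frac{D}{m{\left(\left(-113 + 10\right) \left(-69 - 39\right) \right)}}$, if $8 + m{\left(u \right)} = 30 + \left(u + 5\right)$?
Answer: $\frac{475036717}{1469634566904} \approx 0.00032323$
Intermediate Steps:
$D = \frac{1425110151}{395381912}$ ($D = 2 + \left(\frac{27583}{38264} + \frac{36518}{41332}\right) = 2 + \left(27583 \cdot \frac{1}{38264} + 36518 \cdot \frac{1}{41332}\right) = 2 + \left(\frac{27583}{38264} + \frac{18259}{20666}\right) = 2 + \frac{634346327}{395381912} = \frac{1425110151}{395381912} \approx 3.6044$)
$m{\left(u \right)} = 27 + u$ ($m{\left(u \right)} = -8 + \left(30 + \left(u + 5\right)\right) = -8 + \left(30 + \left(5 + u\right)\right) = -8 + \left(35 + u\right) = 27 + u$)
$\frac{D}{m{\left(\left(-113 + 10\right) \left(-69 - 39\right) \right)}} = \frac{1425110151}{395381912 \left(27 + \left(-113 + 10\right) \left(-69 - 39\right)\right)} = \frac{1425110151}{395381912 \left(27 - -11124\right)} = \frac{1425110151}{395381912 \left(27 + 11124\right)} = \frac{1425110151}{395381912 \cdot 11151} = \frac{1425110151}{395381912} \cdot \frac{1}{11151} = \frac{475036717}{1469634566904}$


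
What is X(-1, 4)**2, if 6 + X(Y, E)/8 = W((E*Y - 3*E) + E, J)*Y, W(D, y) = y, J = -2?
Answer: 1024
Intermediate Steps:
X(Y, E) = -48 - 16*Y (X(Y, E) = -48 + 8*(-2*Y) = -48 - 16*Y)
X(-1, 4)**2 = (-48 - 16*(-1))**2 = (-48 + 16)**2 = (-32)**2 = 1024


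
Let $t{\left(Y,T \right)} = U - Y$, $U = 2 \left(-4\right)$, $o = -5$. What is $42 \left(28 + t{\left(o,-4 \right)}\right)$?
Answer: $1050$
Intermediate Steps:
$U = -8$
$t{\left(Y,T \right)} = -8 - Y$
$42 \left(28 + t{\left(o,-4 \right)}\right) = 42 \left(28 - 3\right) = 42 \cdot 25 = 1050$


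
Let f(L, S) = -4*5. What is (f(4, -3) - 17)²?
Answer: 1369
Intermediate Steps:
f(L, S) = -20
(f(4, -3) - 17)² = (-20 - 17)² = (-37)² = 1369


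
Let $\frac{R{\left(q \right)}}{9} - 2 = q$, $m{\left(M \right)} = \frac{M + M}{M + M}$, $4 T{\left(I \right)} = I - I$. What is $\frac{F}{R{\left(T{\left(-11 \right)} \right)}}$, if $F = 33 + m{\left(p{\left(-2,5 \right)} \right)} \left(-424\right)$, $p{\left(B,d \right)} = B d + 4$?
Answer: $- \frac{391}{18} \approx -21.722$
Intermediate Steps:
$p{\left(B,d \right)} = 4 + B d$
$T{\left(I \right)} = 0$ ($T{\left(I \right)} = \frac{I - I}{4} = \frac{1}{4} \cdot 0 = 0$)
$m{\left(M \right)} = 1$ ($m{\left(M \right)} = \frac{2 M}{2 M} = 2 M \frac{1}{2 M} = 1$)
$R{\left(q \right)} = 18 + 9 q$
$F = -391$ ($F = 33 + 1 \left(-424\right) = 33 - 424 = -391$)
$\frac{F}{R{\left(T{\left(-11 \right)} \right)}} = - \frac{391}{18 + 9 \cdot 0} = - \frac{391}{18 + 0} = - \frac{391}{18}$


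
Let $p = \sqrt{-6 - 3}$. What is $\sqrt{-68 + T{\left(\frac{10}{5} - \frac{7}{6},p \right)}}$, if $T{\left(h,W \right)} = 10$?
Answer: $i \sqrt{58} \approx 7.6158 i$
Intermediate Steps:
$p = 3 i$ ($p = \sqrt{-9} = 3 i \approx 3.0 i$)
$\sqrt{-68 + T{\left(\frac{10}{5} - \frac{7}{6},p \right)}} = \sqrt{-68 + 10} = \sqrt{-58} = i \sqrt{58}$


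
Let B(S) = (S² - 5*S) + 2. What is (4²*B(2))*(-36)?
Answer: 2304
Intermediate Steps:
B(S) = 2 + S² - 5*S
(4²*B(2))*(-36) = (4²*(2 + 2² - 5*2))*(-36) = (16*(2 + 4 - 10))*(-36) = (16*(-4))*(-36) = -64*(-36) = 2304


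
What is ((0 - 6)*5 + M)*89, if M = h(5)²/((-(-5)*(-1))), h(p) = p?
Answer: -3115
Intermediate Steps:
M = -5 (M = 5²/((-(-5)*(-1))) = 25/((-1*5)) = 25/(-5) = 25*(-⅕) = -5)
((0 - 6)*5 + M)*89 = ((0 - 6)*5 - 5)*89 = (-6*5 - 5)*89 = (-30 - 5)*89 = -35*89 = -3115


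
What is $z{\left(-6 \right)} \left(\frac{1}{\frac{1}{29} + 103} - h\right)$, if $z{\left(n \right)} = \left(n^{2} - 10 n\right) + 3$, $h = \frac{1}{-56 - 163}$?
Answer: $\frac{34243}{24236} \approx 1.4129$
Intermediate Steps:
$h = - \frac{1}{219}$ ($h = \frac{1}{-219} = - \frac{1}{219} \approx -0.0045662$)
$z{\left(n \right)} = 3 + n^{2} - 10 n$
$z{\left(-6 \right)} \left(\frac{1}{\frac{1}{29} + 103} - h\right) = \left(3 + \left(-6\right)^{2} - -60\right) \left(\frac{1}{\frac{1}{29} + 103} - - \frac{1}{219}\right) = \left(3 + 36 + 60\right) \left(\frac{1}{\frac{1}{29} + 103} + \frac{1}{219}\right) = 99 \left(\frac{1}{\frac{2988}{29}} + \frac{1}{219}\right) = 99 \left(\frac{29}{2988} + \frac{1}{219}\right) = 99 \cdot \frac{3113}{218124} = \frac{34243}{24236}$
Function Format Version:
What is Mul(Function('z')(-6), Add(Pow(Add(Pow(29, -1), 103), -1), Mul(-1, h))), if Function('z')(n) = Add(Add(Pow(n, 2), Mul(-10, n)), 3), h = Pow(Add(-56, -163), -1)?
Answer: Rational(34243, 24236) ≈ 1.4129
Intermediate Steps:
h = Rational(-1, 219) (h = Pow(-219, -1) = Rational(-1, 219) ≈ -0.0045662)
Function('z')(n) = Add(3, Pow(n, 2), Mul(-10, n))
Mul(Function('z')(-6), Add(Pow(Add(Pow(29, -1), 103), -1), Mul(-1, h))) = Mul(Add(3, Pow(-6, 2), Mul(-10, -6)), Add(Pow(Add(Pow(29, -1), 103), -1), Mul(-1, Rational(-1, 219)))) = Mul(Add(3, 36, 60), Add(Pow(Add(Rational(1, 29), 103), -1), Rational(1, 219))) = Mul(99, Add(Pow(Rational(2988, 29), -1), Rational(1, 219))) = Mul(99, Add(Rational(29, 2988), Rational(1, 219))) = Mul(99, Rational(3113, 218124)) = Rational(34243, 24236)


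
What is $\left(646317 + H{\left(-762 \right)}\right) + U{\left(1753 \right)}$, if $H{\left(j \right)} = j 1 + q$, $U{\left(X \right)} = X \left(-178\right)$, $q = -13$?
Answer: $333508$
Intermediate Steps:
$U{\left(X \right)} = - 178 X$
$H{\left(j \right)} = -13 + j$ ($H{\left(j \right)} = j 1 - 13 = j - 13 = -13 + j$)
$\left(646317 + H{\left(-762 \right)}\right) + U{\left(1753 \right)} = \left(646317 - 775\right) - 312034 = 645542 - 312034 = 333508$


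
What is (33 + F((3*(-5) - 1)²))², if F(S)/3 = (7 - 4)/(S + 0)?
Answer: 71520849/65536 ≈ 1091.3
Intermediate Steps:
F(S) = 9/S (F(S) = 3*((7 - 4)/(S + 0)) = 3*(3/S) = 9/S)
(33 + F((3*(-5) - 1)²))² = (33 + 9/((3*(-5) - 1)²))² = (33 + 9/((-15 - 1)²))² = (33 + 9/((-16)²))² = (33 + 9/256)² = (8457/256)² = 71520849/65536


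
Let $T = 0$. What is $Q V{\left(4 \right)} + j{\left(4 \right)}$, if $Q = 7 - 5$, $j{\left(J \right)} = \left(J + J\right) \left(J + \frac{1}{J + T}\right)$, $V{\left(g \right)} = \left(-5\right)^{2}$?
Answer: $84$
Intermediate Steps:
$V{\left(g \right)} = 25$
$j{\left(J \right)} = 2 J \left(J + \frac{1}{J}\right)$ ($j{\left(J \right)} = \left(J + J\right) \left(J + \frac{1}{J + 0}\right) = 2 J \left(J + \frac{1}{J}\right)$)
$Q = 2$
$Q V{\left(4 \right)} + j{\left(4 \right)} = 2 \cdot 25 + \left(2 + 2 \cdot 4^{2}\right) = 50 + \left(2 + 2 \cdot 16\right) = 50 + \left(2 + 32\right) = 50 + 34 = 84$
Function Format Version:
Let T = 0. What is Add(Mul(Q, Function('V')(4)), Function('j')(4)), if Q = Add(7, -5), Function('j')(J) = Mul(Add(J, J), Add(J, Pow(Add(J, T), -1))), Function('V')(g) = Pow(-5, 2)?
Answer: 84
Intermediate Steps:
Function('V')(g) = 25
Function('j')(J) = Mul(2, J, Add(J, Pow(J, -1))) (Function('j')(J) = Mul(Add(J, J), Add(J, Pow(Add(J, 0), -1))) = Mul(Mul(2, J), Add(J, Pow(J, -1))) = Mul(2, J, Add(J, Pow(J, -1))))
Q = 2
Add(Mul(Q, Function('V')(4)), Function('j')(4)) = Add(Mul(2, 25), Add(2, Mul(2, Pow(4, 2)))) = Add(50, Add(2, Mul(2, 16))) = Add(50, Add(2, 32)) = Add(50, 34) = 84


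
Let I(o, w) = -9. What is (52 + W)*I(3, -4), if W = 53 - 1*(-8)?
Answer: -1017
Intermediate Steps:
W = 61 (W = 53 + 8 = 61)
(52 + W)*I(3, -4) = (52 + 61)*(-9) = 113*(-9) = -1017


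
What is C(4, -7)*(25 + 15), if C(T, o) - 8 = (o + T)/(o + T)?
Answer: 360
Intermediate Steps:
C(T, o) = 9 (C(T, o) = 8 + (o + T)/(o + T) = 8 + (T + o)/(T + o) = 8 + 1 = 9)
C(4, -7)*(25 + 15) = 9*(25 + 15) = 9*40 = 360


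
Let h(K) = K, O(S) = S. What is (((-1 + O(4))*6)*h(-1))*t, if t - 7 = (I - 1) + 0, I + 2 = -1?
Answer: -54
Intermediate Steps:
I = -3 (I = -2 - 1 = -3)
t = 3 (t = 7 + ((-3 - 1) + 0) = 7 + (-4 + 0) = 7 - 4 = 3)
(((-1 + O(4))*6)*h(-1))*t = (((-1 + 4)*6)*(-1))*3 = ((3*6)*(-1))*3 = (18*(-1))*3 = -18*3 = -54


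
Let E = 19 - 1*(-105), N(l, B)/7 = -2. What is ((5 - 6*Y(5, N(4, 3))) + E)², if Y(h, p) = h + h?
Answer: 4761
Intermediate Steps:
N(l, B) = -14 (N(l, B) = 7*(-2) = -14)
Y(h, p) = 2*h
E = 124 (E = 19 + 105 = 124)
((5 - 6*Y(5, N(4, 3))) + E)² = ((5 - 12*5) + 124)² = ((5 - 6*10) + 124)² = ((5 - 60) + 124)² = (-55 + 124)² = 69² = 4761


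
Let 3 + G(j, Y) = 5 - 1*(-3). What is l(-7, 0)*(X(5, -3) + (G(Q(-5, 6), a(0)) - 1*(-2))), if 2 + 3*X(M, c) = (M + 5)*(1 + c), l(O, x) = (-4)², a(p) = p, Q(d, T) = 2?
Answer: -16/3 ≈ -5.3333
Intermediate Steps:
l(O, x) = 16
X(M, c) = -⅔ + (1 + c)*(5 + M)/3 (X(M, c) = -⅔ + ((M + 5)*(1 + c))/3 = -⅔ + ((5 + M)*(1 + c))/3 = -⅔ + ((1 + c)*(5 + M))/3 = -⅔ + (1 + c)*(5 + M)/3)
G(j, Y) = 5 (G(j, Y) = -3 + (5 - 1*(-3)) = -3 + (5 + 3) = -3 + 8 = 5)
l(-7, 0)*(X(5, -3) + (G(Q(-5, 6), a(0)) - 1*(-2))) = 16*((1 + (⅓)*5 + (5/3)*(-3) + (⅓)*5*(-3)) + (5 - 1*(-2))) = 16*((1 + 5/3 - 5 - 5) + (5 + 2)) = 16*(-22/3 + 7) = 16*(-⅓) = -16/3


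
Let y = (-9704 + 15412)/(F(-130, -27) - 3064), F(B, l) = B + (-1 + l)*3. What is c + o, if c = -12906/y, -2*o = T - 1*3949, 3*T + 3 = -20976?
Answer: 18383584/1427 ≈ 12883.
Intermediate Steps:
T = -6993 (T = -1 + (⅓)*(-20976) = -1 - 6992 = -6993)
o = 5471 (o = -(-6993 - 1*3949)/2 = -(-6993 - 3949)/2 = -½*(-10942) = 5471)
F(B, l) = -3 + B + 3*l (F(B, l) = B + (-3 + 3*l) = -3 + B + 3*l)
y = -2854/1639 (y = (-9704 + 15412)/((-3 - 130 + 3*(-27)) - 3064) = 5708/((-3 - 130 - 81) - 3064) = 5708/(-214 - 3064) = 5708/(-3278) = 5708*(-1/3278) = -2854/1639 ≈ -1.7413)
c = 10576467/1427 (c = -12906/(-2854/1639) = -12906*(-1639/2854) = 10576467/1427 ≈ 7411.7)
c + o = 10576467/1427 + 5471 = 18383584/1427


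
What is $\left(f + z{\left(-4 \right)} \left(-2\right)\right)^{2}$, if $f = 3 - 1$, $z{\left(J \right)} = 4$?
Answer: $36$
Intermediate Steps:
$f = 2$
$\left(f + z{\left(-4 \right)} \left(-2\right)\right)^{2} = \left(2 + 4 \left(-2\right)\right)^{2} = \left(2 - 8\right)^{2} = \left(-6\right)^{2} = 36$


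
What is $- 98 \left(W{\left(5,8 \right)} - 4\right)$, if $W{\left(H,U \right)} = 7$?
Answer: $-294$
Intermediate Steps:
$- 98 \left(W{\left(5,8 \right)} - 4\right) = - 98 \left(7 - 4\right) = \left(-98\right) 3 = -294$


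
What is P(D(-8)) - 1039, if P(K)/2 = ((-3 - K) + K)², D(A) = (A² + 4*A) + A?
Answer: -1021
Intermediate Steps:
D(A) = A² + 5*A
P(K) = 18 (P(K) = 2*((-3 - K) + K)² = 2*(-3)² = 2*9 = 18)
P(D(-8)) - 1039 = 18 - 1039 = -1021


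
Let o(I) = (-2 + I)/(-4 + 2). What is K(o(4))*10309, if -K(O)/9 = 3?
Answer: -278343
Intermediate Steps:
o(I) = 1 - I/2 (o(I) = (-2 + I)/(-2) = (-2 + I)*(-½) = 1 - I/2)
K(O) = -27 (K(O) = -9*3 = -27)
K(o(4))*10309 = -27*10309 = -278343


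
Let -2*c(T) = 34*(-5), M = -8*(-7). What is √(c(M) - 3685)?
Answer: 60*I ≈ 60.0*I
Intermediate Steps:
M = 56
c(T) = 85 (c(T) = -17*(-5) = -½*(-170) = 85)
√(c(M) - 3685) = √(85 - 3685) = √(-3600) = 60*I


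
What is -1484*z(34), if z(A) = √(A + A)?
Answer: -2968*√17 ≈ -12237.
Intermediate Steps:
z(A) = √2*√A (z(A) = √(2*A) = √2*√A)
-1484*z(34) = -1484*√2*√34 = -2968*√17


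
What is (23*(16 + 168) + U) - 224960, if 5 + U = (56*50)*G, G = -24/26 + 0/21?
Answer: -2903129/13 ≈ -2.2332e+5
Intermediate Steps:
G = -12/13 (G = -24*1/26 + 0*(1/21) = -12/13 + 0 = -12/13 ≈ -0.92308)
U = -33665/13 (U = -5 + (56*50)*(-12/13) = -5 + 2800*(-12/13) = -5 - 33600/13 = -33665/13 ≈ -2589.6)
(23*(16 + 168) + U) - 224960 = (23*(16 + 168) - 33665/13) - 224960 = (23*184 - 33665/13) - 224960 = (4232 - 33665/13) - 224960 = 21351/13 - 224960 = -2903129/13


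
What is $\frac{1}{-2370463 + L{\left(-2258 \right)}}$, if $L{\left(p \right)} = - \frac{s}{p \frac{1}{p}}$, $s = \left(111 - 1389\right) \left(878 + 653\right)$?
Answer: $- \frac{1}{413845} \approx -2.4164 \cdot 10^{-6}$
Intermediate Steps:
$s = -1956618$ ($s = \left(-1278\right) 1531 = -1956618$)
$L{\left(p \right)} = 1956618$ ($L{\left(p \right)} = - \frac{-1956618}{p \frac{1}{p}} = - \frac{-1956618}{1} = - \left(-1956618\right) 1 = \left(-1\right) \left(-1956618\right) = 1956618$)
$\frac{1}{-2370463 + L{\left(-2258 \right)}} = \frac{1}{-2370463 + 1956618} = \frac{1}{-413845} = - \frac{1}{413845}$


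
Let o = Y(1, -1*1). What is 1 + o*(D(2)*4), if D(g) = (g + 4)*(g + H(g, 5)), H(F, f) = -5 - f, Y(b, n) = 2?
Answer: -383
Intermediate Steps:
o = 2
D(g) = (-10 + g)*(4 + g) (D(g) = (g + 4)*(g + (-5 - 1*5)) = (4 + g)*(g + (-5 - 5)) = (4 + g)*(g - 10) = (4 + g)*(-10 + g) = (-10 + g)*(4 + g))
1 + o*(D(2)*4) = 1 + 2*((-40 + 2² - 6*2)*4) = 1 + 2*((-40 + 4 - 12)*4) = 1 + 2*(-48*4) = 1 + 2*(-192) = 1 - 384 = -383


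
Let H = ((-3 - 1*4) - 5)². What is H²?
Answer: 20736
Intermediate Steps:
H = 144 (H = ((-3 - 4) - 5)² = (-7 - 5)² = (-12)² = 144)
H² = 144² = 20736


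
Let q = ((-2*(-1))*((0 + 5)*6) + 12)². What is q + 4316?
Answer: 9500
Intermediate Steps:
q = 5184 (q = (2*(5*6) + 12)² = (2*30 + 12)² = (60 + 12)² = 72² = 5184)
q + 4316 = 5184 + 4316 = 9500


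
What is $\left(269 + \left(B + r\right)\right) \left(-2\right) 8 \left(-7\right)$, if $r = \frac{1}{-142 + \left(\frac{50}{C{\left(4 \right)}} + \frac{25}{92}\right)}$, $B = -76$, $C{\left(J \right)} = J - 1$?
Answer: $\frac{106584080}{4931} \approx 21615.0$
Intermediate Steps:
$C{\left(J \right)} = -1 + J$ ($C{\left(J \right)} = J - 1 = -1 + J$)
$r = - \frac{276}{34517}$ ($r = \frac{1}{-142 + \left(\frac{50}{-1 + 4} + \frac{25}{92}\right)} = \frac{1}{-142 + \left(\frac{50}{3} + 25 \cdot \frac{1}{92}\right)} = \frac{1}{-142 + \left(50 \cdot \frac{1}{3} + \frac{25}{92}\right)} = \frac{1}{-142 + \left(\frac{50}{3} + \frac{25}{92}\right)} = \frac{1}{-142 + \frac{4675}{276}} = \frac{1}{- \frac{34517}{276}} = - \frac{276}{34517} \approx -0.0079961$)
$\left(269 + \left(B + r\right)\right) \left(-2\right) 8 \left(-7\right) = \left(269 - \frac{2623568}{34517}\right) \left(-2\right) 8 \left(-7\right) = \left(269 - \frac{2623568}{34517}\right) \left(\left(-16\right) \left(-7\right)\right) = \frac{6661505}{34517} \cdot 112 = \frac{106584080}{4931}$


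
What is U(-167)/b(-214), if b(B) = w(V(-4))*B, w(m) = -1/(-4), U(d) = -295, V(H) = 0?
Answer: 590/107 ≈ 5.5140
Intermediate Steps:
w(m) = ¼ (w(m) = -1*(-¼) = ¼)
b(B) = B/4
U(-167)/b(-214) = -295/((¼)*(-214)) = -295/(-107/2) = -295*(-2/107) = 590/107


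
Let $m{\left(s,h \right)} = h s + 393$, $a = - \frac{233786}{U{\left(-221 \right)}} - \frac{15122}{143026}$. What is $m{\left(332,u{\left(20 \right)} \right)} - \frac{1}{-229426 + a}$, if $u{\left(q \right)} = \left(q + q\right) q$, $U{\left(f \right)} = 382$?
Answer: $\frac{835773053513917857}{3142086647018} \approx 2.6599 \cdot 10^{5}$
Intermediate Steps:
$u{\left(q \right)} = 2 q^{2}$ ($u{\left(q \right)} = 2 q q = 2 q^{2}$)
$a = - \frac{8360813260}{13658983}$ ($a = - \frac{233786}{382} - \frac{15122}{143026} = \left(-233786\right) \frac{1}{382} - \frac{7561}{71513} = - \frac{116893}{191} - \frac{7561}{71513} = - \frac{8360813260}{13658983} \approx -612.11$)
$m{\left(s,h \right)} = 393 + h s$
$m{\left(332,u{\left(20 \right)} \right)} - \frac{1}{-229426 + a} = \left(393 + 2 \cdot 20^{2} \cdot 332\right) - \frac{1}{-229426 - \frac{8360813260}{13658983}} = \left(393 + 2 \cdot 400 \cdot 332\right) - \frac{1}{- \frac{3142086647018}{13658983}} = \left(393 + 800 \cdot 332\right) - - \frac{13658983}{3142086647018} = \left(393 + 265600\right) + \frac{13658983}{3142086647018} = 265993 + \frac{13658983}{3142086647018} = \frac{835773053513917857}{3142086647018}$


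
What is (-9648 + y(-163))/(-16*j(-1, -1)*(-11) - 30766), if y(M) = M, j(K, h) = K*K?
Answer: 9811/30590 ≈ 0.32073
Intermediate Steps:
j(K, h) = K²
(-9648 + y(-163))/(-16*j(-1, -1)*(-11) - 30766) = (-9648 - 163)/(-16*(-1)²*(-11) - 30766) = -9811/(-16*1*(-11) - 30766) = -9811/(-16*(-11) - 30766) = -9811/(176 - 30766) = -9811/(-30590) = -9811*(-1/30590) = 9811/30590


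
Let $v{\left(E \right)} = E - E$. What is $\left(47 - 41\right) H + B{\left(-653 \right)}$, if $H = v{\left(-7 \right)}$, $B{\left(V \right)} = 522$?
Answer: $522$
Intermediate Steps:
$v{\left(E \right)} = 0$
$H = 0$
$\left(47 - 41\right) H + B{\left(-653 \right)} = \left(47 - 41\right) 0 + 522 = 6 \cdot 0 + 522 = 0 + 522 = 522$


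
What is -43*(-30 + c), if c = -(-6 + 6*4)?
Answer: 2064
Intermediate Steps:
c = -18 (c = -(-6 + 24) = -1*18 = -18)
-43*(-30 + c) = -43*(-30 - 18) = -43*(-48) = 2064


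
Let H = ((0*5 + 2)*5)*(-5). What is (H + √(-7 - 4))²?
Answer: (50 - I*√11)² ≈ 2489.0 - 331.66*I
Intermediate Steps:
H = -50 (H = ((0 + 2)*5)*(-5) = (2*5)*(-5) = 10*(-5) = -50)
(H + √(-7 - 4))² = (-50 + √(-7 - 4))² = (-50 + √(-11))² = (-50 + I*√11)²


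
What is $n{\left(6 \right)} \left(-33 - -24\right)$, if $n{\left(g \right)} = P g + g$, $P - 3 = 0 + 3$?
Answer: $-378$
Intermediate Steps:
$P = 6$ ($P = 3 + \left(0 + 3\right) = 3 + 3 = 6$)
$n{\left(g \right)} = 7 g$ ($n{\left(g \right)} = 6 g + g = 7 g$)
$n{\left(6 \right)} \left(-33 - -24\right) = 7 \cdot 6 \left(-33 - -24\right) = 42 \left(-33 + 24\right) = 42 \left(-9\right) = -378$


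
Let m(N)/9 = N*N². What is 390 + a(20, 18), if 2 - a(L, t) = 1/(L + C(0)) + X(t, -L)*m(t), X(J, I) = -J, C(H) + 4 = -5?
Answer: 10396935/11 ≈ 9.4518e+5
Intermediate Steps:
C(H) = -9 (C(H) = -4 - 5 = -9)
m(N) = 9*N³ (m(N) = 9*(N*N²) = 9*N³)
a(L, t) = 2 - 1/(-9 + L) + 9*t⁴ (a(L, t) = 2 - (1/(L - 9) + (-t)*(9*t³)) = 2 - (1/(-9 + L) - 9*t⁴) = 2 + (-1/(-9 + L) + 9*t⁴) = 2 - 1/(-9 + L) + 9*t⁴)
390 + a(20, 18) = 390 + (-19 - 81*18⁴ + 2*20 + 9*20*18⁴)/(-9 + 20) = 390 + (-19 - 81*104976 + 40 + 9*20*104976)/11 = 390 + (-19 - 8503056 + 40 + 18895680)/11 = 390 + (1/11)*10392645 = 390 + 10392645/11 = 10396935/11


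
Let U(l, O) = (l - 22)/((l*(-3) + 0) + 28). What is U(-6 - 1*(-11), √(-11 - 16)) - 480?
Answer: -6257/13 ≈ -481.31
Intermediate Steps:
U(l, O) = (-22 + l)/(28 - 3*l) (U(l, O) = (-22 + l)/((-3*l + 0) + 28) = (-22 + l)/(-3*l + 28) = (-22 + l)/(28 - 3*l))
U(-6 - 1*(-11), √(-11 - 16)) - 480 = (22 - (-6 - 1*(-11)))/(-28 + 3*(-6 - 1*(-11))) - 480 = (22 - (-6 + 11))/(-28 + 3*(-6 + 11)) - 480 = (22 - 1*5)/(-28 + 3*5) - 480 = (22 - 5)/(-28 + 15) - 480 = 17/(-13) - 480 = -1/13*17 - 480 = -17/13 - 480 = -6257/13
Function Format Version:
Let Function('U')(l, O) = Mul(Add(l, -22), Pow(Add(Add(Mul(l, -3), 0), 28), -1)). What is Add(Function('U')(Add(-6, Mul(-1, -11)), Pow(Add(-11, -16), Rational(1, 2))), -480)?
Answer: Rational(-6257, 13) ≈ -481.31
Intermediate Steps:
Function('U')(l, O) = Mul(Pow(Add(28, Mul(-3, l)), -1), Add(-22, l)) (Function('U')(l, O) = Mul(Add(-22, l), Pow(Add(Add(Mul(-3, l), 0), 28), -1)) = Mul(Add(-22, l), Pow(Add(Mul(-3, l), 28), -1)) = Mul(Add(-22, l), Pow(Add(28, Mul(-3, l)), -1)) = Mul(Pow(Add(28, Mul(-3, l)), -1), Add(-22, l)))
Add(Function('U')(Add(-6, Mul(-1, -11)), Pow(Add(-11, -16), Rational(1, 2))), -480) = Add(Mul(Pow(Add(-28, Mul(3, Add(-6, Mul(-1, -11)))), -1), Add(22, Mul(-1, Add(-6, Mul(-1, -11))))), -480) = Add(Mul(Pow(Add(-28, Mul(3, Add(-6, 11))), -1), Add(22, Mul(-1, Add(-6, 11)))), -480) = Add(Mul(Pow(Add(-28, Mul(3, 5)), -1), Add(22, Mul(-1, 5))), -480) = Add(Mul(Pow(Add(-28, 15), -1), Add(22, -5)), -480) = Add(Mul(Pow(-13, -1), 17), -480) = Add(Mul(Rational(-1, 13), 17), -480) = Add(Rational(-17, 13), -480) = Rational(-6257, 13)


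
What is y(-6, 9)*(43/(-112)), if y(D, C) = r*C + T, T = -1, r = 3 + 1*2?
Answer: -473/28 ≈ -16.893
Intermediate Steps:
r = 5 (r = 3 + 2 = 5)
y(D, C) = -1 + 5*C (y(D, C) = 5*C - 1 = -1 + 5*C)
y(-6, 9)*(43/(-112)) = (-1 + 5*9)*(43/(-112)) = (-1 + 45)*(43*(-1/112)) = 44*(-43/112) = -473/28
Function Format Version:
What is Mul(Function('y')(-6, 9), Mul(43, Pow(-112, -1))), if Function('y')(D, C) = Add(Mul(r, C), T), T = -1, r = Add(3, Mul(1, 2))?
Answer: Rational(-473, 28) ≈ -16.893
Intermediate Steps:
r = 5 (r = Add(3, 2) = 5)
Function('y')(D, C) = Add(-1, Mul(5, C)) (Function('y')(D, C) = Add(Mul(5, C), -1) = Add(-1, Mul(5, C)))
Mul(Function('y')(-6, 9), Mul(43, Pow(-112, -1))) = Mul(Add(-1, Mul(5, 9)), Mul(43, Pow(-112, -1))) = Mul(Add(-1, 45), Mul(43, Rational(-1, 112))) = Mul(44, Rational(-43, 112)) = Rational(-473, 28)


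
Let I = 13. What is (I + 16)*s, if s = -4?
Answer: -116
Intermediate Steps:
(I + 16)*s = (13 + 16)*(-4) = 29*(-4) = -116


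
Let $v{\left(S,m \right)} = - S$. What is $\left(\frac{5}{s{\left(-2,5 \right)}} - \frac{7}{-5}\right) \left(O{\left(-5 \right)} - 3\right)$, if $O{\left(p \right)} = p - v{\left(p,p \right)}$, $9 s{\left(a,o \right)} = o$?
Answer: $- \frac{676}{5} \approx -135.2$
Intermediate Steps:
$s{\left(a,o \right)} = \frac{o}{9}$
$O{\left(p \right)} = 2 p$ ($O{\left(p \right)} = p - - p = p + p = 2 p$)
$\left(\frac{5}{s{\left(-2,5 \right)}} - \frac{7}{-5}\right) \left(O{\left(-5 \right)} - 3\right) = \left(\frac{5}{\frac{1}{9} \cdot 5} - \frac{7}{-5}\right) \left(2 \left(-5\right) - 3\right) = \left(\frac{5}{\frac{5}{9}} - - \frac{7}{5}\right) \left(-10 - 3\right) = \left(5 \cdot \frac{9}{5} + \frac{7}{5}\right) \left(-13\right) = \left(9 + \frac{7}{5}\right) \left(-13\right) = \frac{52}{5} \left(-13\right) = - \frac{676}{5}$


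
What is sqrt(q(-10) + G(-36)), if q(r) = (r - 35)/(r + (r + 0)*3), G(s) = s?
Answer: 3*I*sqrt(62)/4 ≈ 5.9055*I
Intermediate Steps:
q(r) = (-35 + r)/(4*r) (q(r) = (-35 + r)/(r + r*3) = (-35 + r)/(r + 3*r) = (-35 + r)/((4*r)) = (-35 + r)*(1/(4*r)) = (-35 + r)/(4*r))
sqrt(q(-10) + G(-36)) = sqrt((1/4)*(-35 - 10)/(-10) - 36) = sqrt((1/4)*(-1/10)*(-45) - 36) = sqrt(9/8 - 36) = sqrt(-279/8) = 3*I*sqrt(62)/4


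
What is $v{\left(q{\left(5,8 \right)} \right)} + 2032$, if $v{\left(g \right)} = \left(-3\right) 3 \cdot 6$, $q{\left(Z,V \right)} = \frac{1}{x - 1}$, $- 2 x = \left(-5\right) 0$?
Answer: $1978$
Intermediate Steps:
$x = 0$ ($x = - \frac{\left(-5\right) 0}{2} = \left(- \frac{1}{2}\right) 0 = 0$)
$q{\left(Z,V \right)} = -1$ ($q{\left(Z,V \right)} = \frac{1}{0 - 1} = \frac{1}{-1} = -1$)
$v{\left(g \right)} = -54$ ($v{\left(g \right)} = \left(-9\right) 6 = -54$)
$v{\left(q{\left(5,8 \right)} \right)} + 2032 = -54 + 2032 = 1978$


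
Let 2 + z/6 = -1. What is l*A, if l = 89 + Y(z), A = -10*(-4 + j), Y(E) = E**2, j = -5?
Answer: 37170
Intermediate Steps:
z = -18 (z = -12 + 6*(-1) = -12 - 6 = -18)
A = 90 (A = -10*(-4 - 5) = -10*(-9) = 90)
l = 413 (l = 89 + (-18)**2 = 89 + 324 = 413)
l*A = 413*90 = 37170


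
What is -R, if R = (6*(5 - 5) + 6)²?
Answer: -36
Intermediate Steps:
R = 36 (R = (6*0 + 6)² = (0 + 6)² = 6² = 36)
-R = -1*36 = -36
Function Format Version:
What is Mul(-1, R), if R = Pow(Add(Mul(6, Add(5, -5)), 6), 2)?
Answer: -36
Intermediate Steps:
R = 36 (R = Pow(Add(Mul(6, 0), 6), 2) = Pow(Add(0, 6), 2) = Pow(6, 2) = 36)
Mul(-1, R) = Mul(-1, 36) = -36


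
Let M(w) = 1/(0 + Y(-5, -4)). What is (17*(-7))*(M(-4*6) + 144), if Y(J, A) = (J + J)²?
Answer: -1713719/100 ≈ -17137.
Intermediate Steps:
Y(J, A) = 4*J² (Y(J, A) = (2*J)² = 4*J²)
M(w) = 1/100 (M(w) = 1/(0 + 4*(-5)²) = 1/(0 + 4*25) = 1/(0 + 100) = 1/100)
(17*(-7))*(M(-4*6) + 144) = (17*(-7))*(1/100 + 144) = -119*14401/100 = -1713719/100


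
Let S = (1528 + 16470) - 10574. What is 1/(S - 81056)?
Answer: -1/73632 ≈ -1.3581e-5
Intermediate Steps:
S = 7424 (S = 17998 - 10574 = 7424)
1/(S - 81056) = 1/(7424 - 81056) = 1/(-73632) = -1/73632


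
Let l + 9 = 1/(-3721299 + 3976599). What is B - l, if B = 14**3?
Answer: 702840899/255300 ≈ 2753.0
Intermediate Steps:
B = 2744
l = -2297699/255300 (l = -9 + 1/(-3721299 + 3976599) = -9 + 1/255300 = -2297699/255300 ≈ -9.0000)
B - l = 2744 - 1*(-2297699/255300) = 2744 + 2297699/255300 = 702840899/255300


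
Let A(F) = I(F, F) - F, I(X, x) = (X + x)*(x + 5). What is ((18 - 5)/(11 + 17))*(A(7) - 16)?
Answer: 1885/28 ≈ 67.321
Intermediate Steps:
I(X, x) = (5 + x)*(X + x) (I(X, x) = (X + x)*(5 + x) = (5 + x)*(X + x))
A(F) = 2*F² + 9*F (A(F) = (F² + 5*F + 5*F + F*F) - F = (F² + 5*F + 5*F + F²) - F = (2*F² + 10*F) - F = 2*F² + 9*F)
((18 - 5)/(11 + 17))*(A(7) - 16) = ((18 - 5)/(11 + 17))*(7*(9 + 2*7) - 16) = (13/28)*(7*(9 + 14) - 16) = (13*(1/28))*(7*23 - 16) = 13*(161 - 16)/28 = (13/28)*145 = 1885/28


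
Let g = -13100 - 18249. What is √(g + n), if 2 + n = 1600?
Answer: I*√29751 ≈ 172.48*I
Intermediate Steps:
n = 1598 (n = -2 + 1600 = 1598)
g = -31349
√(g + n) = √(-31349 + 1598) = √(-29751) = I*√29751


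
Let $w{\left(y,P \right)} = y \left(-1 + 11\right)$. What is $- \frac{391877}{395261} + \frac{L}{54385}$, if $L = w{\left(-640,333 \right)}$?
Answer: $- \frac{4768380209}{4299253897} \approx -1.1091$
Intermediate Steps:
$w{\left(y,P \right)} = 10 y$ ($w{\left(y,P \right)} = y 10 = 10 y$)
$L = -6400$ ($L = 10 \left(-640\right) = -6400$)
$- \frac{391877}{395261} + \frac{L}{54385} = - \frac{391877}{395261} - \frac{6400}{54385} = \left(-391877\right) \frac{1}{395261} - \frac{1280}{10877} = - \frac{391877}{395261} - \frac{1280}{10877} = - \frac{4768380209}{4299253897}$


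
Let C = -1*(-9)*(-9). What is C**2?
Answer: 6561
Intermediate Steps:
C = -81 (C = 9*(-9) = -81)
C**2 = (-81)**2 = 6561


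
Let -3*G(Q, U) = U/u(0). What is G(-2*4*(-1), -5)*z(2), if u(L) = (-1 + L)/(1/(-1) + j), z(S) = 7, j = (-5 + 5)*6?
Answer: 35/3 ≈ 11.667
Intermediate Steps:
j = 0 (j = 0*6 = 0)
u(L) = 1 - L (u(L) = (-1 + L)/(1/(-1) + 0) = (-1 + L)/(-1 + 0) = (-1 + L)/(-1) = (-1 + L)*(-1) = 1 - L)
G(Q, U) = -U/3 (G(Q, U) = -U/(3*(1 - 1*0)) = -U/(3*(1 + 0)) = -U/(3*1) = -U/3)
G(-2*4*(-1), -5)*z(2) = -⅓*(-5)*7 = (5/3)*7 = 35/3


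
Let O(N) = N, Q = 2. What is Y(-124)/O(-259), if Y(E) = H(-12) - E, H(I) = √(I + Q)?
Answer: -124/259 - I*√10/259 ≈ -0.47876 - 0.01221*I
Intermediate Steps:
H(I) = √(2 + I) (H(I) = √(I + 2) = √(2 + I))
Y(E) = -E + I*√10 (Y(E) = √(2 - 12) - E = √(-10) - E = I*√10 - E = -E + I*√10)
Y(-124)/O(-259) = (-1*(-124) + I*√10)/(-259) = (124 + I*√10)*(-1/259) = -124/259 - I*√10/259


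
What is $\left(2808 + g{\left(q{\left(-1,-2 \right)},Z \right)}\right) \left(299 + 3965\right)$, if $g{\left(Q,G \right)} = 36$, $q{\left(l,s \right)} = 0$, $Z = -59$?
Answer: $12126816$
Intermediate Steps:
$\left(2808 + g{\left(q{\left(-1,-2 \right)},Z \right)}\right) \left(299 + 3965\right) = \left(2808 + 36\right) \left(299 + 3965\right) = 2844 \cdot 4264 = 12126816$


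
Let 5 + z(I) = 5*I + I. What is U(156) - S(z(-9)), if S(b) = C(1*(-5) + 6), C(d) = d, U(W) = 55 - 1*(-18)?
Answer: 72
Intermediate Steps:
U(W) = 73 (U(W) = 55 + 18 = 73)
z(I) = -5 + 6*I (z(I) = -5 + (5*I + I) = -5 + 6*I)
S(b) = 1 (S(b) = 1*(-5) + 6 = -5 + 6 = 1)
U(156) - S(z(-9)) = 73 - 1*1 = 73 - 1 = 72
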